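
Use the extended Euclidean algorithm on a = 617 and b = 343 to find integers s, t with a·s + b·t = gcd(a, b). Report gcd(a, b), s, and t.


Euclidean algorithm on (617, 343) — divide until remainder is 0:
  617 = 1 · 343 + 274
  343 = 1 · 274 + 69
  274 = 3 · 69 + 67
  69 = 1 · 67 + 2
  67 = 33 · 2 + 1
  2 = 2 · 1 + 0
gcd(617, 343) = 1.
Track Bezout coefficients alongside the remainders: start with r₀ = 617 = a·1 + b·0 (s = 1, t = 0) and r₁ = 343 = a·0 + b·1 (s = 0, t = 1); each new remainder r_{k+1} = r_{k-1} − q_k·r_k inherits s_{k+1} = s_{k-1} − q_k·s_k, t_{k+1} = t_{k-1} − q_k·t_k, so r_k = a·s_k + b·t_k at every step:
  q = 1: r = 274, s = 1 − 1·0 = 1, t = 0 − 1·1 = -1  (check: 617·1 + 343·(-1) = 274)
  q = 1: r = 69, s = 0 − 1·1 = -1, t = 1 − 1·(-1) = 2  (check: 617·(-1) + 343·2 = 69)
  q = 3: r = 67, s = 1 − 3·(-1) = 4, t = -1 − 3·2 = -7  (check: 617·4 + 343·(-7) = 67)
  q = 1: r = 2, s = -1 − 1·4 = -5, t = 2 − 1·(-7) = 9  (check: 617·(-5) + 343·9 = 2)
  q = 33: r = 1, s = 4 − 33·(-5) = 169, t = -7 − 33·9 = -304  (check: 617·169 + 343·(-304) = 1)
The row with r = 1 (the gcd) gives the Bezout coefficients s = 169, t = -304.
Result: 617 · (169) + 343 · (-304) = 1.

gcd(617, 343) = 1; s = 169, t = -304 (check: 617·169 + 343·(-304) = 1).


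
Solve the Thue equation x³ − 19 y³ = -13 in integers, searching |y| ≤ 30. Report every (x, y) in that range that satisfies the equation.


The equation is x³ - 19y³ = -13. For fixed y, x³ = 19·y³ − 13, so a solution requires the RHS to be a perfect cube.
Strategy: iterate y from -30 to 30, compute RHS = 19·y³ − 13, and check whether it is a (positive or negative) perfect cube.
Check small values of y:
  y = 0: RHS = -13 is not a perfect cube.
  y = 1: RHS = 6 is not a perfect cube.
  y = -1: RHS = -32 is not a perfect cube.
  y = 2: RHS = 139 is not a perfect cube.
  y = -2: RHS = -165 is not a perfect cube.
  y = 3: RHS = 500 is not a perfect cube.
  y = -3: RHS = -526 is not a perfect cube.
Continuing the search up to |y| = 30 finds no solutions either.
No (x, y) in the scanned range satisfies the equation.

No integer solutions with |y| ≤ 30.


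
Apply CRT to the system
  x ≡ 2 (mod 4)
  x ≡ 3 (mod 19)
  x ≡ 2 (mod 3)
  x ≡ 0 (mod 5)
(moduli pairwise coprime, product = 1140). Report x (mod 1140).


Product of moduli M = 4 · 19 · 3 · 5 = 1140.
Merge one congruence at a time:
  Start: x ≡ 2 (mod 4).
  Combine with x ≡ 3 (mod 19); new modulus lcm = 76.
    Write x = 2 + 4·t and substitute into x ≡ 3 (mod 19): 4·t ≡ 3 − 2 = 1 (mod 19).
    The inverse of 4 mod 19 is 5 (since 4·5 = 20 = 1·19 + 1), so t ≡ 5·1 = 5 ≡ 5 (mod 19).
    Then x = 2 + 4·5 = 22, valid modulo lcm(4, 19) = 76: x ≡ 22 (mod 76).
  Combine with x ≡ 2 (mod 3); new modulus lcm = 228.
    Write x = 22 + 76·t and substitute into x ≡ 2 (mod 3): 76·t ≡ 2 − 22 = -20 (mod 3).
    Reduce coefficients mod 3: 1·t ≡ 1 (mod 3).
    So t ≡ 1 (mod 3).
    Then x = 22 + 76·1 = 98, valid modulo lcm(76, 3) = 228: x ≡ 98 (mod 228).
  Combine with x ≡ 0 (mod 5); new modulus lcm = 1140.
    Write x = 98 + 228·t and substitute into x ≡ 0 (mod 5): 228·t ≡ 0 − 98 = -98 (mod 5).
    Reduce coefficients mod 5: 3·t ≡ 2 (mod 5).
    The inverse of 3 mod 5 is 2 (since 3·2 = 6 = 1·5 + 1), so t ≡ 2·2 = 4 ≡ 4 (mod 5).
    Then x = 98 + 228·4 = 1010, valid modulo lcm(228, 5) = 1140: x ≡ 1010 (mod 1140).
Verify against each original: 1010 mod 4 = 2, 1010 mod 19 = 3, 1010 mod 3 = 2, 1010 mod 5 = 0.

x ≡ 1010 (mod 1140).


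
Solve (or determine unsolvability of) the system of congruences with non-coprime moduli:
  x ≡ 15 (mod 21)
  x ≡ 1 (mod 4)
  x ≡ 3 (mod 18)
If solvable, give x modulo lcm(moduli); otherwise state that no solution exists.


Moduli 21, 4, 18 are not pairwise coprime, so CRT works modulo lcm(m_i) when all pairwise compatibility conditions hold.
Pairwise compatibility: gcd(m_i, m_j) must divide a_i - a_j for every pair.
Merge one congruence at a time:
  Start: x ≡ 15 (mod 21).
  Combine with x ≡ 1 (mod 4): gcd(21, 4) = 1; 1 - 15 = -14, which IS divisible by 1, so compatible.
    Write x = 15 + 21·t and substitute into x ≡ 1 (mod 4): 21·t ≡ 1 − 15 = -14 (mod 4).
    Reduce coefficients mod 4: 1·t ≡ 2 (mod 4).
    So t ≡ 2 (mod 4).
    Then x = 15 + 21·2 = 57, valid modulo lcm(21, 4) = 84: x ≡ 57 (mod 84).
  Combine with x ≡ 3 (mod 18): gcd(84, 18) = 6; 3 - 57 = -54, which IS divisible by 6, so compatible.
    Write x = 57 + 84·t and substitute into x ≡ 3 (mod 18): 84·t ≡ 3 − 57 = -54 (mod 18).
    Divide the congruence (and modulus) by g = 6: 14·t ≡ -9 (mod 3).
    Reduce coefficients mod 3: 2·t ≡ 0 (mod 3).
    The inverse of 2 mod 3 is 2 (since 2·2 = 4 = 1·3 + 1), so t ≡ 2·0 = 0 ≡ 0 (mod 3).
    Then x = 57 + 84·0 = 57, valid modulo lcm(84, 18) = 252: x ≡ 57 (mod 252).
Verify: 57 mod 21 = 15, 57 mod 4 = 1, 57 mod 18 = 3.

x ≡ 57 (mod 252).


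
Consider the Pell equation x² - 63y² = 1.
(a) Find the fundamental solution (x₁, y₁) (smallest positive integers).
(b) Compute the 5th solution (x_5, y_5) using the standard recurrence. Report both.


Step 1: Find the fundamental solution (x₁, y₁) of x² - 63y² = 1.
  Expand √63 as a continued fraction. a₀ = ⌊√63⌋ = 7; iterate m_{k+1} = d_k·a_k − m_k, d_{k+1} = (63 − m_{k+1}²)/d_k, a_{k+1} = ⌊(a₀ + m_{k+1})/d_{k+1}⌋ (starting m₀ = 0, d₀ = 1), with convergents p_k = a_k·p_{k-1} + p_{k-2}, q_k = a_k·q_{k-1} + q_{k-2} (p₋₁ = 1, q₋₁ = 0):
  k = 0: a₀ = 7; p₀/q₀ = 7/1; p₀² − 63·q₀² = 49 − 63 = -14.
  k = 1: m = 7, d = 14, a = ⌊(7 + 7)/14⌋ = 1; p/q = (1·7 + 1)/(1·1 + 0) = 8/1; p² − 63·q² = 64 − 63 = 1.
  The first convergent with p² − 63·q² = 1 gives the fundamental solution (x₁, y₁) = (8, 1).
Step 2: Apply the recurrence (x_{n+1}, y_{n+1}) = (x₁x_n + 63y₁y_n, x₁y_n + y₁x_n) repeatedly.
  From (x_1, y_1) = (8, 1): x_2 = 8·8 + 63·1·1 = 127; y_2 = 8·1 + 1·8 = 16.
  From (x_2, y_2) = (127, 16): x_3 = 8·127 + 63·1·16 = 2024; y_3 = 8·16 + 1·127 = 255.
  From (x_3, y_3) = (2024, 255): x_4 = 8·2024 + 63·1·255 = 32257; y_4 = 8·255 + 1·2024 = 4064.
  From (x_4, y_4) = (32257, 4064): x_5 = 8·32257 + 63·1·4064 = 514088; y_5 = 8·4064 + 1·32257 = 64769.
Step 3: Verify x_5² - 63·y_5² = 264286471744 - 264286471743 = 1 (should be 1). ✓

(x_1, y_1) = (8, 1); (x_5, y_5) = (514088, 64769).


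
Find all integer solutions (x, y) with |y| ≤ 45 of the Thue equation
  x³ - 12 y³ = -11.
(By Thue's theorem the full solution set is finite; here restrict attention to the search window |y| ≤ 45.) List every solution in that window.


The equation is x³ - 12y³ = -11. For fixed y, x³ = 12·y³ − 11, so a solution requires the RHS to be a perfect cube.
Strategy: iterate y from -45 to 45, compute RHS = 12·y³ − 11, and check whether it is a (positive or negative) perfect cube.
Check small values of y:
  y = 0: RHS = -11 is not a perfect cube.
  y = 1: RHS = 1 = (1)³ ⇒ x = 1 works.
  y = -1: RHS = -23 is not a perfect cube.
  y = 2: RHS = 85 is not a perfect cube.
  y = -2: RHS = -107 is not a perfect cube.
  y = 3: RHS = 313 is not a perfect cube.
  y = -3: RHS = -335 is not a perfect cube.
Continuing the search up to |y| = 45 finds no further solutions beyond those listed.
Collected solutions: (1, 1).

Solutions (with |y| ≤ 45): (1, 1).


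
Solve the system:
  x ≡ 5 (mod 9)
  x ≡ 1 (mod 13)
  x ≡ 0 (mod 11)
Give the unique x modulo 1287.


Moduli 9, 13, 11 are pairwise coprime; by CRT there is a unique solution modulo M = 9 · 13 · 11 = 1287.
Solve pairwise, accumulating the modulus:
  Start with x ≡ 5 (mod 9).
  Combine with x ≡ 1 (mod 13): since gcd(9, 13) = 1, we get a unique residue mod 117.
    Write x = 5 + 9·t and substitute into x ≡ 1 (mod 13): 9·t ≡ 1 − 5 = -4 (mod 13).
    Reduce coefficients mod 13: 9·t ≡ 9 (mod 13).
    The inverse of 9 mod 13 is 3 (since 9·3 = 27 = 2·13 + 1), so t ≡ 3·9 = 27 ≡ 1 (mod 13).
    Then x = 5 + 9·1 = 14, valid modulo lcm(9, 13) = 117: x ≡ 14 (mod 117).
  Combine with x ≡ 0 (mod 11): since gcd(117, 11) = 1, we get a unique residue mod 1287.
    Write x = 14 + 117·t and substitute into x ≡ 0 (mod 11): 117·t ≡ 0 − 14 = -14 (mod 11).
    Reduce coefficients mod 11: 7·t ≡ 8 (mod 11).
    The inverse of 7 mod 11 is 8 (since 7·8 = 56 = 5·11 + 1), so t ≡ 8·8 = 64 ≡ 9 (mod 11).
    Then x = 14 + 117·9 = 1067, valid modulo lcm(117, 11) = 1287: x ≡ 1067 (mod 1287).
Verify: 1067 mod 9 = 5 ✓, 1067 mod 13 = 1 ✓, 1067 mod 11 = 0 ✓.

x ≡ 1067 (mod 1287).


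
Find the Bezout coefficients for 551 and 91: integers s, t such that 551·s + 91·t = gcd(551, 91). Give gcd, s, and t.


Euclidean algorithm on (551, 91) — divide until remainder is 0:
  551 = 6 · 91 + 5
  91 = 18 · 5 + 1
  5 = 5 · 1 + 0
gcd(551, 91) = 1.
Track Bezout coefficients alongside the remainders: start with r₀ = 551 = a·1 + b·0 (s = 1, t = 0) and r₁ = 91 = a·0 + b·1 (s = 0, t = 1); each new remainder r_{k+1} = r_{k-1} − q_k·r_k inherits s_{k+1} = s_{k-1} − q_k·s_k, t_{k+1} = t_{k-1} − q_k·t_k, so r_k = a·s_k + b·t_k at every step:
  q = 6: r = 5, s = 1 − 6·0 = 1, t = 0 − 6·1 = -6  (check: 551·1 + 91·(-6) = 5)
  q = 18: r = 1, s = 0 − 18·1 = -18, t = 1 − 18·(-6) = 109  (check: 551·(-18) + 91·109 = 1)
The row with r = 1 (the gcd) gives the Bezout coefficients s = -18, t = 109.
Result: 551 · (-18) + 91 · (109) = 1.

gcd(551, 91) = 1; s = -18, t = 109 (check: 551·(-18) + 91·109 = 1).


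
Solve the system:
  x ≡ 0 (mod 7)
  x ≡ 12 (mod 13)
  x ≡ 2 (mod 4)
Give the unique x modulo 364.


Moduli 7, 13, 4 are pairwise coprime; by CRT there is a unique solution modulo M = 7 · 13 · 4 = 364.
Solve pairwise, accumulating the modulus:
  Start with x ≡ 0 (mod 7).
  Combine with x ≡ 12 (mod 13): since gcd(7, 13) = 1, we get a unique residue mod 91.
    Write x = 0 + 7·t and substitute into x ≡ 12 (mod 13): 7·t ≡ 12 − 0 = 12 (mod 13).
    The inverse of 7 mod 13 is 2 (since 7·2 = 14 = 1·13 + 1), so t ≡ 2·12 = 24 ≡ 11 (mod 13).
    Then x = 0 + 7·11 = 77, valid modulo lcm(7, 13) = 91: x ≡ 77 (mod 91).
  Combine with x ≡ 2 (mod 4): since gcd(91, 4) = 1, we get a unique residue mod 364.
    Write x = 77 + 91·t and substitute into x ≡ 2 (mod 4): 91·t ≡ 2 − 77 = -75 (mod 4).
    Reduce coefficients mod 4: 3·t ≡ 1 (mod 4).
    The inverse of 3 mod 4 is 3 (since 3·3 = 9 = 2·4 + 1), so t ≡ 3·1 = 3 ≡ 3 (mod 4).
    Then x = 77 + 91·3 = 350, valid modulo lcm(91, 4) = 364: x ≡ 350 (mod 364).
Verify: 350 mod 7 = 0 ✓, 350 mod 13 = 12 ✓, 350 mod 4 = 2 ✓.

x ≡ 350 (mod 364).


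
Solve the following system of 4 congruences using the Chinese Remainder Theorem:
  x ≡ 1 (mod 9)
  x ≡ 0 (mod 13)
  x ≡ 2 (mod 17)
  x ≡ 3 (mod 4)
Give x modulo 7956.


Product of moduli M = 9 · 13 · 17 · 4 = 7956.
Merge one congruence at a time:
  Start: x ≡ 1 (mod 9).
  Combine with x ≡ 0 (mod 13); new modulus lcm = 117.
    Write x = 1 + 9·t and substitute into x ≡ 0 (mod 13): 9·t ≡ 0 − 1 = -1 (mod 13).
    Reduce coefficients mod 13: 9·t ≡ 12 (mod 13).
    The inverse of 9 mod 13 is 3 (since 9·3 = 27 = 2·13 + 1), so t ≡ 3·12 = 36 ≡ 10 (mod 13).
    Then x = 1 + 9·10 = 91, valid modulo lcm(9, 13) = 117: x ≡ 91 (mod 117).
  Combine with x ≡ 2 (mod 17); new modulus lcm = 1989.
    Write x = 91 + 117·t and substitute into x ≡ 2 (mod 17): 117·t ≡ 2 − 91 = -89 (mod 17).
    Reduce coefficients mod 17: 15·t ≡ 13 (mod 17).
    The inverse of 15 mod 17 is 8 (since 15·8 = 120 = 7·17 + 1), so t ≡ 8·13 = 104 ≡ 2 (mod 17).
    Then x = 91 + 117·2 = 325, valid modulo lcm(117, 17) = 1989: x ≡ 325 (mod 1989).
  Combine with x ≡ 3 (mod 4); new modulus lcm = 7956.
    Write x = 325 + 1989·t and substitute into x ≡ 3 (mod 4): 1989·t ≡ 3 − 325 = -322 (mod 4).
    Reduce coefficients mod 4: 1·t ≡ 2 (mod 4).
    So t ≡ 2 (mod 4).
    Then x = 325 + 1989·2 = 4303, valid modulo lcm(1989, 4) = 7956: x ≡ 4303 (mod 7956).
Verify against each original: 4303 mod 9 = 1, 4303 mod 13 = 0, 4303 mod 17 = 2, 4303 mod 4 = 3.

x ≡ 4303 (mod 7956).


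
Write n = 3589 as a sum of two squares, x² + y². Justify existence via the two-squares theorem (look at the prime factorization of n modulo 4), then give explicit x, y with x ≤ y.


Step 1: Factor n = 3589 = 37 · 97.
Step 2: Check the mod-4 condition on each prime factor: 37 ≡ 1 (mod 4), exponent 1; 97 ≡ 1 (mod 4), exponent 1.
All primes ≡ 3 (mod 4) appear to even exponent (or don't appear), so by the two-squares theorem n IS expressible as a sum of two squares.
Step 3: Build a representation. Here n = 37 · 97 is a product of primes ≡ 1 (mod 4). Each prime p ≡ 1 (mod 4) is itself a sum of two squares; find a² by testing p − a² for a perfect square:
  37: 37 − 1² = 36 = 6² ⇒ 37 = 1² + 6².
  97: 97 − 1² = 96, 97 − 2² = 93, 97 − 3² = 88, 97 − 4² = 81 = 9² ⇒ 97 = 4² + 9².
  Combine using the Brahmagupta–Fibonacci identity (a² + b²)(c² + d²) = (ac − bd)² + (ad + bc)² = (ac + bd)² + (ad − bc)²:
  37 · 97 = 3589: from (1² + 6²)(4² + 9²), take (1·4 − 6·9, 1·9 + 6·4) = (4 − 54, 9 + 24) = (-50, 33); dropping signs (only squares matter) gives (50, 33); check 50² + 33² = 2500 + 1089 = 3589 ✓.
Step 4: Order so x ≤ y and verify: 33² + 50² = 1089 + 2500 = 3589 = n. ✓

n = 3589 = 33² + 50² (one valid representation with x ≤ y).


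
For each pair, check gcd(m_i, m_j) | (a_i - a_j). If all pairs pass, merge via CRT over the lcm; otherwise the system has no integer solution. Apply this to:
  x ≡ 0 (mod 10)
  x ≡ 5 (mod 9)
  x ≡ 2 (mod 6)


Moduli 10, 9, 6 are not pairwise coprime, so CRT works modulo lcm(m_i) when all pairwise compatibility conditions hold.
Pairwise compatibility: gcd(m_i, m_j) must divide a_i - a_j for every pair.
Merge one congruence at a time:
  Start: x ≡ 0 (mod 10).
  Combine with x ≡ 5 (mod 9): gcd(10, 9) = 1; 5 - 0 = 5, which IS divisible by 1, so compatible.
    Write x = 0 + 10·t and substitute into x ≡ 5 (mod 9): 10·t ≡ 5 − 0 = 5 (mod 9).
    Reduce coefficients mod 9: 1·t ≡ 5 (mod 9).
    So t ≡ 5 (mod 9).
    Then x = 0 + 10·5 = 50, valid modulo lcm(10, 9) = 90: x ≡ 50 (mod 90).
  Combine with x ≡ 2 (mod 6): gcd(90, 6) = 6; 2 - 50 = -48, which IS divisible by 6, so compatible.
    Write x = 50 + 90·t and substitute into x ≡ 2 (mod 6): 90·t ≡ 2 − 50 = -48 (mod 6).
    Divide the congruence (and modulus) by g = 6: 15·t ≡ -8 (mod 1).
    Modulo 1 every t works; take t = 0.
    Then x = 50 + 90·0 = 50, valid modulo lcm(90, 6) = 90: x ≡ 50 (mod 90).
Verify: 50 mod 10 = 0, 50 mod 9 = 5, 50 mod 6 = 2.

x ≡ 50 (mod 90).


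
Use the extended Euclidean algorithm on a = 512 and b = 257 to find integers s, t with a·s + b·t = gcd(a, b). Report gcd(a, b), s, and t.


Euclidean algorithm on (512, 257) — divide until remainder is 0:
  512 = 1 · 257 + 255
  257 = 1 · 255 + 2
  255 = 127 · 2 + 1
  2 = 2 · 1 + 0
gcd(512, 257) = 1.
Track Bezout coefficients alongside the remainders: start with r₀ = 512 = a·1 + b·0 (s = 1, t = 0) and r₁ = 257 = a·0 + b·1 (s = 0, t = 1); each new remainder r_{k+1} = r_{k-1} − q_k·r_k inherits s_{k+1} = s_{k-1} − q_k·s_k, t_{k+1} = t_{k-1} − q_k·t_k, so r_k = a·s_k + b·t_k at every step:
  q = 1: r = 255, s = 1 − 1·0 = 1, t = 0 − 1·1 = -1  (check: 512·1 + 257·(-1) = 255)
  q = 1: r = 2, s = 0 − 1·1 = -1, t = 1 − 1·(-1) = 2  (check: 512·(-1) + 257·2 = 2)
  q = 127: r = 1, s = 1 − 127·(-1) = 128, t = -1 − 127·2 = -255  (check: 512·128 + 257·(-255) = 1)
The row with r = 1 (the gcd) gives the Bezout coefficients s = 128, t = -255.
Result: 512 · (128) + 257 · (-255) = 1.

gcd(512, 257) = 1; s = 128, t = -255 (check: 512·128 + 257·(-255) = 1).


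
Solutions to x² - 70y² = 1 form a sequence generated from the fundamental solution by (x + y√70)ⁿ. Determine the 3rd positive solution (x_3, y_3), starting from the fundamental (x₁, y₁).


Step 1: Find the fundamental solution (x₁, y₁) of x² - 70y² = 1.
  Expand √70 as a continued fraction. a₀ = ⌊√70⌋ = 8; iterate m_{k+1} = d_k·a_k − m_k, d_{k+1} = (70 − m_{k+1}²)/d_k, a_{k+1} = ⌊(a₀ + m_{k+1})/d_{k+1}⌋ (starting m₀ = 0, d₀ = 1), with convergents p_k = a_k·p_{k-1} + p_{k-2}, q_k = a_k·q_{k-1} + q_{k-2} (p₋₁ = 1, q₋₁ = 0):
  k = 0: a₀ = 8; p₀/q₀ = 8/1; p₀² − 70·q₀² = 64 − 70 = -6.
  k = 1: m = 8, d = 6, a = ⌊(8 + 8)/6⌋ = 2; p/q = (2·8 + 1)/(2·1 + 0) = 17/2; p² − 70·q² = 289 − 280 = 9.
  k = 2: m = 4, d = 9, a = ⌊(8 + 4)/9⌋ = 1; p/q = (1·17 + 8)/(1·2 + 1) = 25/3; p² − 70·q² = 625 − 630 = -5.
  k = 3: m = 5, d = 5, a = ⌊(8 + 5)/5⌋ = 2; p/q = (2·25 + 17)/(2·3 + 2) = 67/8; p² − 70·q² = 4489 − 4480 = 9.
  k = 4: m = 5, d = 9, a = ⌊(8 + 5)/9⌋ = 1; p/q = (1·67 + 25)/(1·8 + 3) = 92/11; p² − 70·q² = 8464 − 8470 = -6.
  k = 5: m = 4, d = 6, a = ⌊(8 + 4)/6⌋ = 2; p/q = (2·92 + 67)/(2·11 + 8) = 251/30; p² − 70·q² = 63001 − 63000 = 1.
  The first convergent with p² − 70·q² = 1 gives the fundamental solution (x₁, y₁) = (251, 30).
Step 2: Apply the recurrence (x_{n+1}, y_{n+1}) = (x₁x_n + 70y₁y_n, x₁y_n + y₁x_n) repeatedly.
  From (x_1, y_1) = (251, 30): x_2 = 251·251 + 70·30·30 = 126001; y_2 = 251·30 + 30·251 = 15060.
  From (x_2, y_2) = (126001, 15060): x_3 = 251·126001 + 70·30·15060 = 63252251; y_3 = 251·15060 + 30·126001 = 7560090.
Step 3: Verify x_3² - 70·y_3² = 4000847256567001 - 4000847256567000 = 1 (should be 1). ✓

(x_1, y_1) = (251, 30); (x_3, y_3) = (63252251, 7560090).


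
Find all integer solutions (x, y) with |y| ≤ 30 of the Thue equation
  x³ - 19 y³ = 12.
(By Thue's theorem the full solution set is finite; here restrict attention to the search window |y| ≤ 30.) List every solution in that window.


The equation is x³ - 19y³ = 12. For fixed y, x³ = 19·y³ + 12, so a solution requires the RHS to be a perfect cube.
Strategy: iterate y from -30 to 30, compute RHS = 19·y³ + 12, and check whether it is a (positive or negative) perfect cube.
Check small values of y:
  y = 0: RHS = 12 is not a perfect cube.
  y = 1: RHS = 31 is not a perfect cube.
  y = -1: RHS = -7 is not a perfect cube.
  y = 2: RHS = 164 is not a perfect cube.
  y = -2: RHS = -140 is not a perfect cube.
  y = 3: RHS = 525 is not a perfect cube.
  y = -3: RHS = -501 is not a perfect cube.
Continuing the search up to |y| = 30 finds no solutions either.
No (x, y) in the scanned range satisfies the equation.

No integer solutions with |y| ≤ 30.


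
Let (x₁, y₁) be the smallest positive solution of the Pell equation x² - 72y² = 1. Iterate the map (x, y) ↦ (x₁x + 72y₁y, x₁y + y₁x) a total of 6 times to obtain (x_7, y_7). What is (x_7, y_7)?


Step 1: Find the fundamental solution (x₁, y₁) of x² - 72y² = 1.
  Expand √72 as a continued fraction. a₀ = ⌊√72⌋ = 8; iterate m_{k+1} = d_k·a_k − m_k, d_{k+1} = (72 − m_{k+1}²)/d_k, a_{k+1} = ⌊(a₀ + m_{k+1})/d_{k+1}⌋ (starting m₀ = 0, d₀ = 1), with convergents p_k = a_k·p_{k-1} + p_{k-2}, q_k = a_k·q_{k-1} + q_{k-2} (p₋₁ = 1, q₋₁ = 0):
  k = 0: a₀ = 8; p₀/q₀ = 8/1; p₀² − 72·q₀² = 64 − 72 = -8.
  k = 1: m = 8, d = 8, a = ⌊(8 + 8)/8⌋ = 2; p/q = (2·8 + 1)/(2·1 + 0) = 17/2; p² − 72·q² = 289 − 288 = 1.
  The first convergent with p² − 72·q² = 1 gives the fundamental solution (x₁, y₁) = (17, 2).
Step 2: Apply the recurrence (x_{n+1}, y_{n+1}) = (x₁x_n + 72y₁y_n, x₁y_n + y₁x_n) repeatedly.
  From (x_1, y_1) = (17, 2): x_2 = 17·17 + 72·2·2 = 577; y_2 = 17·2 + 2·17 = 68.
  From (x_2, y_2) = (577, 68): x_3 = 17·577 + 72·2·68 = 19601; y_3 = 17·68 + 2·577 = 2310.
  From (x_3, y_3) = (19601, 2310): x_4 = 17·19601 + 72·2·2310 = 665857; y_4 = 17·2310 + 2·19601 = 78472.
  From (x_4, y_4) = (665857, 78472): x_5 = 17·665857 + 72·2·78472 = 22619537; y_5 = 17·78472 + 2·665857 = 2665738.
  From (x_5, y_5) = (22619537, 2665738): x_6 = 17·22619537 + 72·2·2665738 = 768398401; y_6 = 17·2665738 + 2·22619537 = 90556620.
  From (x_6, y_6) = (768398401, 90556620): x_7 = 17·768398401 + 72·2·90556620 = 26102926097; y_7 = 17·90556620 + 2·768398401 = 3076259342.
Step 3: Verify x_7² - 72·y_7² = 681362750825443653409 - 681362750825443653408 = 1 (should be 1). ✓

(x_1, y_1) = (17, 2); (x_7, y_7) = (26102926097, 3076259342).


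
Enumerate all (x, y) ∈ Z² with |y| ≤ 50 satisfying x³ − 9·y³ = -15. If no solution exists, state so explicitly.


The equation is x³ - 9y³ = -15. For fixed y, x³ = 9·y³ − 15, so a solution requires the RHS to be a perfect cube.
Strategy: iterate y from -50 to 50, compute RHS = 9·y³ − 15, and check whether it is a (positive or negative) perfect cube.
Check small values of y:
  y = 0: RHS = -15 is not a perfect cube.
  y = 1: RHS = -6 is not a perfect cube.
  y = -1: RHS = -24 is not a perfect cube.
  y = 2: RHS = 57 is not a perfect cube.
  y = -2: RHS = -87 is not a perfect cube.
  y = 3: RHS = 228 is not a perfect cube.
  y = -3: RHS = -258 is not a perfect cube.
Continuing the search up to |y| = 50 finds no solutions either.
No (x, y) in the scanned range satisfies the equation.

No integer solutions with |y| ≤ 50.


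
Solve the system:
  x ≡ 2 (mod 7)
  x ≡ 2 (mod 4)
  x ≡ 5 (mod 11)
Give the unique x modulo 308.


Moduli 7, 4, 11 are pairwise coprime; by CRT there is a unique solution modulo M = 7 · 4 · 11 = 308.
Solve pairwise, accumulating the modulus:
  Start with x ≡ 2 (mod 7).
  Combine with x ≡ 2 (mod 4): since gcd(7, 4) = 1, we get a unique residue mod 28.
    Write x = 2 + 7·t and substitute into x ≡ 2 (mod 4): 7·t ≡ 2 − 2 = 0 (mod 4).
    Reduce coefficients mod 4: 3·t ≡ 0 (mod 4).
    The inverse of 3 mod 4 is 3 (since 3·3 = 9 = 2·4 + 1), so t ≡ 3·0 = 0 ≡ 0 (mod 4).
    Then x = 2 + 7·0 = 2, valid modulo lcm(7, 4) = 28: x ≡ 2 (mod 28).
  Combine with x ≡ 5 (mod 11): since gcd(28, 11) = 1, we get a unique residue mod 308.
    Write x = 2 + 28·t and substitute into x ≡ 5 (mod 11): 28·t ≡ 5 − 2 = 3 (mod 11).
    Reduce coefficients mod 11: 6·t ≡ 3 (mod 11).
    The inverse of 6 mod 11 is 2 (since 6·2 = 12 = 1·11 + 1), so t ≡ 2·3 = 6 ≡ 6 (mod 11).
    Then x = 2 + 28·6 = 170, valid modulo lcm(28, 11) = 308: x ≡ 170 (mod 308).
Verify: 170 mod 7 = 2 ✓, 170 mod 4 = 2 ✓, 170 mod 11 = 5 ✓.

x ≡ 170 (mod 308).


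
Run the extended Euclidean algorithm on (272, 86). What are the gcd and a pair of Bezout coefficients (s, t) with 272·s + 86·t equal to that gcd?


Euclidean algorithm on (272, 86) — divide until remainder is 0:
  272 = 3 · 86 + 14
  86 = 6 · 14 + 2
  14 = 7 · 2 + 0
gcd(272, 86) = 2.
Track Bezout coefficients alongside the remainders: start with r₀ = 272 = a·1 + b·0 (s = 1, t = 0) and r₁ = 86 = a·0 + b·1 (s = 0, t = 1); each new remainder r_{k+1} = r_{k-1} − q_k·r_k inherits s_{k+1} = s_{k-1} − q_k·s_k, t_{k+1} = t_{k-1} − q_k·t_k, so r_k = a·s_k + b·t_k at every step:
  q = 3: r = 14, s = 1 − 3·0 = 1, t = 0 − 3·1 = -3  (check: 272·1 + 86·(-3) = 14)
  q = 6: r = 2, s = 0 − 6·1 = -6, t = 1 − 6·(-3) = 19  (check: 272·(-6) + 86·19 = 2)
The row with r = 2 (the gcd) gives the Bezout coefficients s = -6, t = 19.
Result: 272 · (-6) + 86 · (19) = 2.

gcd(272, 86) = 2; s = -6, t = 19 (check: 272·(-6) + 86·19 = 2).


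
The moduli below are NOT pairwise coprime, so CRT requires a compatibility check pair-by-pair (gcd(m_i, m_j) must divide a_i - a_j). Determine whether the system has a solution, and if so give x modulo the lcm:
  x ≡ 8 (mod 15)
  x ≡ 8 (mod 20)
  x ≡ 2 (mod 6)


Moduli 15, 20, 6 are not pairwise coprime, so CRT works modulo lcm(m_i) when all pairwise compatibility conditions hold.
Pairwise compatibility: gcd(m_i, m_j) must divide a_i - a_j for every pair.
Merge one congruence at a time:
  Start: x ≡ 8 (mod 15).
  Combine with x ≡ 8 (mod 20): gcd(15, 20) = 5; 8 - 8 = 0, which IS divisible by 5, so compatible.
    Write x = 8 + 15·t and substitute into x ≡ 8 (mod 20): 15·t ≡ 8 − 8 = 0 (mod 20).
    Divide the congruence (and modulus) by g = 5: 3·t ≡ 0 (mod 4).
    The inverse of 3 mod 4 is 3 (since 3·3 = 9 = 2·4 + 1), so t ≡ 3·0 = 0 ≡ 0 (mod 4).
    Then x = 8 + 15·0 = 8, valid modulo lcm(15, 20) = 60: x ≡ 8 (mod 60).
  Combine with x ≡ 2 (mod 6): gcd(60, 6) = 6; 2 - 8 = -6, which IS divisible by 6, so compatible.
    Write x = 8 + 60·t and substitute into x ≡ 2 (mod 6): 60·t ≡ 2 − 8 = -6 (mod 6).
    Divide the congruence (and modulus) by g = 6: 10·t ≡ -1 (mod 1).
    Modulo 1 every t works; take t = 0.
    Then x = 8 + 60·0 = 8, valid modulo lcm(60, 6) = 60: x ≡ 8 (mod 60).
Verify: 8 mod 15 = 8, 8 mod 20 = 8, 8 mod 6 = 2.

x ≡ 8 (mod 60).


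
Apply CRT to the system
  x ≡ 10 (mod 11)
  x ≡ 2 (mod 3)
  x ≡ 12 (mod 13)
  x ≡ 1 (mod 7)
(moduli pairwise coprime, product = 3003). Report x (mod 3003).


Product of moduli M = 11 · 3 · 13 · 7 = 3003.
Merge one congruence at a time:
  Start: x ≡ 10 (mod 11).
  Combine with x ≡ 2 (mod 3); new modulus lcm = 33.
    Write x = 10 + 11·t and substitute into x ≡ 2 (mod 3): 11·t ≡ 2 − 10 = -8 (mod 3).
    Reduce coefficients mod 3: 2·t ≡ 1 (mod 3).
    The inverse of 2 mod 3 is 2 (since 2·2 = 4 = 1·3 + 1), so t ≡ 2·1 = 2 ≡ 2 (mod 3).
    Then x = 10 + 11·2 = 32, valid modulo lcm(11, 3) = 33: x ≡ 32 (mod 33).
  Combine with x ≡ 12 (mod 13); new modulus lcm = 429.
    Write x = 32 + 33·t and substitute into x ≡ 12 (mod 13): 33·t ≡ 12 − 32 = -20 (mod 13).
    Reduce coefficients mod 13: 7·t ≡ 6 (mod 13).
    The inverse of 7 mod 13 is 2 (since 7·2 = 14 = 1·13 + 1), so t ≡ 2·6 = 12 ≡ 12 (mod 13).
    Then x = 32 + 33·12 = 428, valid modulo lcm(33, 13) = 429: x ≡ 428 (mod 429).
  Combine with x ≡ 1 (mod 7); new modulus lcm = 3003.
    Write x = 428 + 429·t and substitute into x ≡ 1 (mod 7): 429·t ≡ 1 − 428 = -427 (mod 7).
    Reduce coefficients mod 7: 2·t ≡ 0 (mod 7).
    The inverse of 2 mod 7 is 4 (since 2·4 = 8 = 1·7 + 1), so t ≡ 4·0 = 0 ≡ 0 (mod 7).
    Then x = 428 + 429·0 = 428, valid modulo lcm(429, 7) = 3003: x ≡ 428 (mod 3003).
Verify against each original: 428 mod 11 = 10, 428 mod 3 = 2, 428 mod 13 = 12, 428 mod 7 = 1.

x ≡ 428 (mod 3003).


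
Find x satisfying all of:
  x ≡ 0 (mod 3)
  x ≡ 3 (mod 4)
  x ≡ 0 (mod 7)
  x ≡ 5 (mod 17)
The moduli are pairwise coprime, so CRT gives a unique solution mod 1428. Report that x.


Product of moduli M = 3 · 4 · 7 · 17 = 1428.
Merge one congruence at a time:
  Start: x ≡ 0 (mod 3).
  Combine with x ≡ 3 (mod 4); new modulus lcm = 12.
    Write x = 0 + 3·t and substitute into x ≡ 3 (mod 4): 3·t ≡ 3 − 0 = 3 (mod 4).
    The inverse of 3 mod 4 is 3 (since 3·3 = 9 = 2·4 + 1), so t ≡ 3·3 = 9 ≡ 1 (mod 4).
    Then x = 0 + 3·1 = 3, valid modulo lcm(3, 4) = 12: x ≡ 3 (mod 12).
  Combine with x ≡ 0 (mod 7); new modulus lcm = 84.
    Write x = 3 + 12·t and substitute into x ≡ 0 (mod 7): 12·t ≡ 0 − 3 = -3 (mod 7).
    Reduce coefficients mod 7: 5·t ≡ 4 (mod 7).
    The inverse of 5 mod 7 is 3 (since 5·3 = 15 = 2·7 + 1), so t ≡ 3·4 = 12 ≡ 5 (mod 7).
    Then x = 3 + 12·5 = 63, valid modulo lcm(12, 7) = 84: x ≡ 63 (mod 84).
  Combine with x ≡ 5 (mod 17); new modulus lcm = 1428.
    Write x = 63 + 84·t and substitute into x ≡ 5 (mod 17): 84·t ≡ 5 − 63 = -58 (mod 17).
    Reduce coefficients mod 17: 16·t ≡ 10 (mod 17).
    The inverse of 16 mod 17 is 16 (since 16·16 = 256 = 15·17 + 1), so t ≡ 16·10 = 160 ≡ 7 (mod 17).
    Then x = 63 + 84·7 = 651, valid modulo lcm(84, 17) = 1428: x ≡ 651 (mod 1428).
Verify against each original: 651 mod 3 = 0, 651 mod 4 = 3, 651 mod 7 = 0, 651 mod 17 = 5.

x ≡ 651 (mod 1428).


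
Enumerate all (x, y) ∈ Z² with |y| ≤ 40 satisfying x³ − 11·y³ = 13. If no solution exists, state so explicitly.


The equation is x³ - 11y³ = 13. For fixed y, x³ = 11·y³ + 13, so a solution requires the RHS to be a perfect cube.
Strategy: iterate y from -40 to 40, compute RHS = 11·y³ + 13, and check whether it is a (positive or negative) perfect cube.
Check small values of y:
  y = 0: RHS = 13 is not a perfect cube.
  y = 1: RHS = 24 is not a perfect cube.
  y = -1: RHS = 2 is not a perfect cube.
  y = 2: RHS = 101 is not a perfect cube.
  y = -2: RHS = -75 is not a perfect cube.
  y = 3: RHS = 310 is not a perfect cube.
  y = -3: RHS = -284 is not a perfect cube.
Continuing the search up to |y| = 40 finds no solutions either.
No (x, y) in the scanned range satisfies the equation.

No integer solutions with |y| ≤ 40.


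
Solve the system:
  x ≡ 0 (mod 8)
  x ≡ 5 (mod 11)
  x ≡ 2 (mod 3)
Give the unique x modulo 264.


Moduli 8, 11, 3 are pairwise coprime; by CRT there is a unique solution modulo M = 8 · 11 · 3 = 264.
Solve pairwise, accumulating the modulus:
  Start with x ≡ 0 (mod 8).
  Combine with x ≡ 5 (mod 11): since gcd(8, 11) = 1, we get a unique residue mod 88.
    Write x = 0 + 8·t and substitute into x ≡ 5 (mod 11): 8·t ≡ 5 − 0 = 5 (mod 11).
    The inverse of 8 mod 11 is 7 (since 8·7 = 56 = 5·11 + 1), so t ≡ 7·5 = 35 ≡ 2 (mod 11).
    Then x = 0 + 8·2 = 16, valid modulo lcm(8, 11) = 88: x ≡ 16 (mod 88).
  Combine with x ≡ 2 (mod 3): since gcd(88, 3) = 1, we get a unique residue mod 264.
    Write x = 16 + 88·t and substitute into x ≡ 2 (mod 3): 88·t ≡ 2 − 16 = -14 (mod 3).
    Reduce coefficients mod 3: 1·t ≡ 1 (mod 3).
    So t ≡ 1 (mod 3).
    Then x = 16 + 88·1 = 104, valid modulo lcm(88, 3) = 264: x ≡ 104 (mod 264).
Verify: 104 mod 8 = 0 ✓, 104 mod 11 = 5 ✓, 104 mod 3 = 2 ✓.

x ≡ 104 (mod 264).


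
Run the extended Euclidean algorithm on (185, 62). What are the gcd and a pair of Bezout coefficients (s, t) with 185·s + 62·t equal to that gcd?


Euclidean algorithm on (185, 62) — divide until remainder is 0:
  185 = 2 · 62 + 61
  62 = 1 · 61 + 1
  61 = 61 · 1 + 0
gcd(185, 62) = 1.
Track Bezout coefficients alongside the remainders: start with r₀ = 185 = a·1 + b·0 (s = 1, t = 0) and r₁ = 62 = a·0 + b·1 (s = 0, t = 1); each new remainder r_{k+1} = r_{k-1} − q_k·r_k inherits s_{k+1} = s_{k-1} − q_k·s_k, t_{k+1} = t_{k-1} − q_k·t_k, so r_k = a·s_k + b·t_k at every step:
  q = 2: r = 61, s = 1 − 2·0 = 1, t = 0 − 2·1 = -2  (check: 185·1 + 62·(-2) = 61)
  q = 1: r = 1, s = 0 − 1·1 = -1, t = 1 − 1·(-2) = 3  (check: 185·(-1) + 62·3 = 1)
The row with r = 1 (the gcd) gives the Bezout coefficients s = -1, t = 3.
Result: 185 · (-1) + 62 · (3) = 1.

gcd(185, 62) = 1; s = -1, t = 3 (check: 185·(-1) + 62·3 = 1).


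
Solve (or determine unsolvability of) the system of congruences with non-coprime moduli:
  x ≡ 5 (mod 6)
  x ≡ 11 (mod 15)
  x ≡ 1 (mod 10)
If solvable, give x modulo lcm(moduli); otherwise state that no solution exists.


Moduli 6, 15, 10 are not pairwise coprime, so CRT works modulo lcm(m_i) when all pairwise compatibility conditions hold.
Pairwise compatibility: gcd(m_i, m_j) must divide a_i - a_j for every pair.
Merge one congruence at a time:
  Start: x ≡ 5 (mod 6).
  Combine with x ≡ 11 (mod 15): gcd(6, 15) = 3; 11 - 5 = 6, which IS divisible by 3, so compatible.
    Write x = 5 + 6·t and substitute into x ≡ 11 (mod 15): 6·t ≡ 11 − 5 = 6 (mod 15).
    Divide the congruence (and modulus) by g = 3: 2·t ≡ 2 (mod 5).
    The inverse of 2 mod 5 is 3 (since 2·3 = 6 = 1·5 + 1), so t ≡ 3·2 = 6 ≡ 1 (mod 5).
    Then x = 5 + 6·1 = 11, valid modulo lcm(6, 15) = 30: x ≡ 11 (mod 30).
  Combine with x ≡ 1 (mod 10): gcd(30, 10) = 10; 1 - 11 = -10, which IS divisible by 10, so compatible.
    Write x = 11 + 30·t and substitute into x ≡ 1 (mod 10): 30·t ≡ 1 − 11 = -10 (mod 10).
    Divide the congruence (and modulus) by g = 10: 3·t ≡ -1 (mod 1).
    Modulo 1 every t works; take t = 0.
    Then x = 11 + 30·0 = 11, valid modulo lcm(30, 10) = 30: x ≡ 11 (mod 30).
Verify: 11 mod 6 = 5, 11 mod 15 = 11, 11 mod 10 = 1.

x ≡ 11 (mod 30).


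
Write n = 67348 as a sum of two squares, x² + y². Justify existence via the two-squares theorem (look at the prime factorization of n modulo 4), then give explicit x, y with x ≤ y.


Step 1: Factor n = 67348 = 2^2 · 113 · 149.
Step 2: Check the mod-4 condition on each prime factor: 2 = 2 (special); 113 ≡ 1 (mod 4), exponent 1; 149 ≡ 1 (mod 4), exponent 1.
All primes ≡ 3 (mod 4) appear to even exponent (or don't appear), so by the two-squares theorem n IS expressible as a sum of two squares.
Step 3: Build a representation. Group n = k² · m with k = 2 and m = 113 · 149 = 16837 (a product of primes ≡ 1 (mod 4)); a representation of m scales to one of n via (k·x)² + (k·y)² = k²(x² + y²). Each prime p ≡ 1 (mod 4) is itself a sum of two squares; find a² by testing p − a² for a perfect square:
  113: 113 − 1² = 112, 113 − 2² = 109, 113 − 3² = 104, 113 − 4² = 97, 113 − 5² = 88, 113 − 6² = 77, 113 − 7² = 64 = 8² ⇒ 113 = 7² + 8².
  149: 149 − 1² = 148, 149 − 2² = 145, 149 − 3² = 140, 149 − 4² = 133, 149 − 5² = 124, 149 − 6² = 113, 149 − 7² = 100 = 10² ⇒ 149 = 7² + 10².
  Combine using the Brahmagupta–Fibonacci identity (a² + b²)(c² + d²) = (ac − bd)² + (ad + bc)² = (ac + bd)² + (ad − bc)²:
  113 · 149 = 16837: from (7² + 8²)(7² + 10²), take (7·7 − 8·10, 7·10 + 8·7) = (49 − 80, 70 + 56) = (-31, 126); dropping signs (only squares matter) gives (31, 126); check 31² + 126² = 961 + 15876 = 16837 ✓.
  Scale by k = 2: (2·31, 2·126) = (62, 252).
Step 4: Order so x ≤ y and verify: 62² + 252² = 3844 + 63504 = 67348 = n. ✓

n = 67348 = 62² + 252² (one valid representation with x ≤ y).


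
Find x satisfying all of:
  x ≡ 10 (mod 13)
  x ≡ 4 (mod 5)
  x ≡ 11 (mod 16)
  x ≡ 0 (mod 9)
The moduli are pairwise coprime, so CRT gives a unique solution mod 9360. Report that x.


Product of moduli M = 13 · 5 · 16 · 9 = 9360.
Merge one congruence at a time:
  Start: x ≡ 10 (mod 13).
  Combine with x ≡ 4 (mod 5); new modulus lcm = 65.
    Write x = 10 + 13·t and substitute into x ≡ 4 (mod 5): 13·t ≡ 4 − 10 = -6 (mod 5).
    Reduce coefficients mod 5: 3·t ≡ 4 (mod 5).
    The inverse of 3 mod 5 is 2 (since 3·2 = 6 = 1·5 + 1), so t ≡ 2·4 = 8 ≡ 3 (mod 5).
    Then x = 10 + 13·3 = 49, valid modulo lcm(13, 5) = 65: x ≡ 49 (mod 65).
  Combine with x ≡ 11 (mod 16); new modulus lcm = 1040.
    Write x = 49 + 65·t and substitute into x ≡ 11 (mod 16): 65·t ≡ 11 − 49 = -38 (mod 16).
    Reduce coefficients mod 16: 1·t ≡ 10 (mod 16).
    So t ≡ 10 (mod 16).
    Then x = 49 + 65·10 = 699, valid modulo lcm(65, 16) = 1040: x ≡ 699 (mod 1040).
  Combine with x ≡ 0 (mod 9); new modulus lcm = 9360.
    Write x = 699 + 1040·t and substitute into x ≡ 0 (mod 9): 1040·t ≡ 0 − 699 = -699 (mod 9).
    Reduce coefficients mod 9: 5·t ≡ 3 (mod 9).
    The inverse of 5 mod 9 is 2 (since 5·2 = 10 = 1·9 + 1), so t ≡ 2·3 = 6 ≡ 6 (mod 9).
    Then x = 699 + 1040·6 = 6939, valid modulo lcm(1040, 9) = 9360: x ≡ 6939 (mod 9360).
Verify against each original: 6939 mod 13 = 10, 6939 mod 5 = 4, 6939 mod 16 = 11, 6939 mod 9 = 0.

x ≡ 6939 (mod 9360).


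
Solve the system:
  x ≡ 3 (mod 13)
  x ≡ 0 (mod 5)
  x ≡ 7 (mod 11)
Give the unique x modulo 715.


Moduli 13, 5, 11 are pairwise coprime; by CRT there is a unique solution modulo M = 13 · 5 · 11 = 715.
Solve pairwise, accumulating the modulus:
  Start with x ≡ 3 (mod 13).
  Combine with x ≡ 0 (mod 5): since gcd(13, 5) = 1, we get a unique residue mod 65.
    Write x = 3 + 13·t and substitute into x ≡ 0 (mod 5): 13·t ≡ 0 − 3 = -3 (mod 5).
    Reduce coefficients mod 5: 3·t ≡ 2 (mod 5).
    The inverse of 3 mod 5 is 2 (since 3·2 = 6 = 1·5 + 1), so t ≡ 2·2 = 4 ≡ 4 (mod 5).
    Then x = 3 + 13·4 = 55, valid modulo lcm(13, 5) = 65: x ≡ 55 (mod 65).
  Combine with x ≡ 7 (mod 11): since gcd(65, 11) = 1, we get a unique residue mod 715.
    Write x = 55 + 65·t and substitute into x ≡ 7 (mod 11): 65·t ≡ 7 − 55 = -48 (mod 11).
    Reduce coefficients mod 11: 10·t ≡ 7 (mod 11).
    The inverse of 10 mod 11 is 10 (since 10·10 = 100 = 9·11 + 1), so t ≡ 10·7 = 70 ≡ 4 (mod 11).
    Then x = 55 + 65·4 = 315, valid modulo lcm(65, 11) = 715: x ≡ 315 (mod 715).
Verify: 315 mod 13 = 3 ✓, 315 mod 5 = 0 ✓, 315 mod 11 = 7 ✓.

x ≡ 315 (mod 715).


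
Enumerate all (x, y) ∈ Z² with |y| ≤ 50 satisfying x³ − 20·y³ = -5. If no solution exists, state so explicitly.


The equation is x³ - 20y³ = -5. For fixed y, x³ = 20·y³ − 5, so a solution requires the RHS to be a perfect cube.
Strategy: iterate y from -50 to 50, compute RHS = 20·y³ − 5, and check whether it is a (positive or negative) perfect cube.
Check small values of y:
  y = 0: RHS = -5 is not a perfect cube.
  y = 1: RHS = 15 is not a perfect cube.
  y = -1: RHS = -25 is not a perfect cube.
  y = 2: RHS = 155 is not a perfect cube.
  y = -2: RHS = -165 is not a perfect cube.
  y = 3: RHS = 535 is not a perfect cube.
  y = -3: RHS = -545 is not a perfect cube.
Continuing the search up to |y| = 50 finds no solutions either.
No (x, y) in the scanned range satisfies the equation.

No integer solutions with |y| ≤ 50.


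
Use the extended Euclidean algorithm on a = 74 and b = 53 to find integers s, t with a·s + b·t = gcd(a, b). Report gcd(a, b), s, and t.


Euclidean algorithm on (74, 53) — divide until remainder is 0:
  74 = 1 · 53 + 21
  53 = 2 · 21 + 11
  21 = 1 · 11 + 10
  11 = 1 · 10 + 1
  10 = 10 · 1 + 0
gcd(74, 53) = 1.
Track Bezout coefficients alongside the remainders: start with r₀ = 74 = a·1 + b·0 (s = 1, t = 0) and r₁ = 53 = a·0 + b·1 (s = 0, t = 1); each new remainder r_{k+1} = r_{k-1} − q_k·r_k inherits s_{k+1} = s_{k-1} − q_k·s_k, t_{k+1} = t_{k-1} − q_k·t_k, so r_k = a·s_k + b·t_k at every step:
  q = 1: r = 21, s = 1 − 1·0 = 1, t = 0 − 1·1 = -1  (check: 74·1 + 53·(-1) = 21)
  q = 2: r = 11, s = 0 − 2·1 = -2, t = 1 − 2·(-1) = 3  (check: 74·(-2) + 53·3 = 11)
  q = 1: r = 10, s = 1 − 1·(-2) = 3, t = -1 − 1·3 = -4  (check: 74·3 + 53·(-4) = 10)
  q = 1: r = 1, s = -2 − 1·3 = -5, t = 3 − 1·(-4) = 7  (check: 74·(-5) + 53·7 = 1)
The row with r = 1 (the gcd) gives the Bezout coefficients s = -5, t = 7.
Result: 74 · (-5) + 53 · (7) = 1.

gcd(74, 53) = 1; s = -5, t = 7 (check: 74·(-5) + 53·7 = 1).


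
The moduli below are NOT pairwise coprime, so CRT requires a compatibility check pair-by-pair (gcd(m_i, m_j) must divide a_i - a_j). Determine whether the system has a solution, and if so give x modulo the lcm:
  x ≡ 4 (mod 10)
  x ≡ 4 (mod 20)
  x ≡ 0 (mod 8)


Moduli 10, 20, 8 are not pairwise coprime, so CRT works modulo lcm(m_i) when all pairwise compatibility conditions hold.
Pairwise compatibility: gcd(m_i, m_j) must divide a_i - a_j for every pair.
Merge one congruence at a time:
  Start: x ≡ 4 (mod 10).
  Combine with x ≡ 4 (mod 20): gcd(10, 20) = 10; 4 - 4 = 0, which IS divisible by 10, so compatible.
    Write x = 4 + 10·t and substitute into x ≡ 4 (mod 20): 10·t ≡ 4 − 4 = 0 (mod 20).
    Divide the congruence (and modulus) by g = 10: 1·t ≡ 0 (mod 2).
    So t ≡ 0 (mod 2).
    Then x = 4 + 10·0 = 4, valid modulo lcm(10, 20) = 20: x ≡ 4 (mod 20).
  Combine with x ≡ 0 (mod 8): gcd(20, 8) = 4; 0 - 4 = -4, which IS divisible by 4, so compatible.
    Write x = 4 + 20·t and substitute into x ≡ 0 (mod 8): 20·t ≡ 0 − 4 = -4 (mod 8).
    Divide the congruence (and modulus) by g = 4: 5·t ≡ -1 (mod 2).
    Reduce coefficients mod 2: 1·t ≡ 1 (mod 2).
    So t ≡ 1 (mod 2).
    Then x = 4 + 20·1 = 24, valid modulo lcm(20, 8) = 40: x ≡ 24 (mod 40).
Verify: 24 mod 10 = 4, 24 mod 20 = 4, 24 mod 8 = 0.

x ≡ 24 (mod 40).


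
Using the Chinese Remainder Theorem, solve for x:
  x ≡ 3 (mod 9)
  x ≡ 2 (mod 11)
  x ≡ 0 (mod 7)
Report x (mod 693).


Moduli 9, 11, 7 are pairwise coprime; by CRT there is a unique solution modulo M = 9 · 11 · 7 = 693.
Solve pairwise, accumulating the modulus:
  Start with x ≡ 3 (mod 9).
  Combine with x ≡ 2 (mod 11): since gcd(9, 11) = 1, we get a unique residue mod 99.
    Write x = 3 + 9·t and substitute into x ≡ 2 (mod 11): 9·t ≡ 2 − 3 = -1 (mod 11).
    Reduce coefficients mod 11: 9·t ≡ 10 (mod 11).
    The inverse of 9 mod 11 is 5 (since 9·5 = 45 = 4·11 + 1), so t ≡ 5·10 = 50 ≡ 6 (mod 11).
    Then x = 3 + 9·6 = 57, valid modulo lcm(9, 11) = 99: x ≡ 57 (mod 99).
  Combine with x ≡ 0 (mod 7): since gcd(99, 7) = 1, we get a unique residue mod 693.
    Write x = 57 + 99·t and substitute into x ≡ 0 (mod 7): 99·t ≡ 0 − 57 = -57 (mod 7).
    Reduce coefficients mod 7: 1·t ≡ 6 (mod 7).
    So t ≡ 6 (mod 7).
    Then x = 57 + 99·6 = 651, valid modulo lcm(99, 7) = 693: x ≡ 651 (mod 693).
Verify: 651 mod 9 = 3 ✓, 651 mod 11 = 2 ✓, 651 mod 7 = 0 ✓.

x ≡ 651 (mod 693).
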